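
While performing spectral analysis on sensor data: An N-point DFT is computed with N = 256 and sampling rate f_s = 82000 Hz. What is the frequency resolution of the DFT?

DFT frequency resolution = f_s / N
= 82000 / 256 = 5125/16 Hz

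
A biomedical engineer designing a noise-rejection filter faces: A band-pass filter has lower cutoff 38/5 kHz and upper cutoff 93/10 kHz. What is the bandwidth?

Bandwidth = f_high - f_low
= 93/10 kHz - 38/5 kHz = 17/10 kHz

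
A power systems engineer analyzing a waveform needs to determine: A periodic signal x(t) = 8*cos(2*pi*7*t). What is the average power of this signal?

Average power of A*cos(wt) is A^2/2.
P = 8^2 / 2 = 64/2 = 32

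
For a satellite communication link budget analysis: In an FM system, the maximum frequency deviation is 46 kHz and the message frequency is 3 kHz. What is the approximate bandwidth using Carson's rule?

Carson's rule: BW = 2*(delta_f + f_m)
= 2*(46 + 3) kHz = 98 kHz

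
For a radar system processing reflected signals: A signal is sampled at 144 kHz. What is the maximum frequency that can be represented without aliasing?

The maximum frequency that can be represented without aliasing
is the Nyquist frequency: f_max = f_s / 2 = 144 kHz / 2 = 72 kHz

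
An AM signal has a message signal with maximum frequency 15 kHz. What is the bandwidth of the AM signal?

In AM (double-sideband), the bandwidth is twice the message frequency.
BW = 2 * f_m = 2 * 15 kHz = 30 kHz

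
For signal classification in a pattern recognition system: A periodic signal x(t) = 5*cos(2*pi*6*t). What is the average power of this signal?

Average power of A*cos(wt) is A^2/2.
P = 5^2 / 2 = 25/2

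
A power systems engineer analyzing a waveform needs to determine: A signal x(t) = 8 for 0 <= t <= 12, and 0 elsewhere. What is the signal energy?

Energy = integral of |x(t)|^2 dt over the signal duration
= 8^2 * 12 = 64 * 12 = 768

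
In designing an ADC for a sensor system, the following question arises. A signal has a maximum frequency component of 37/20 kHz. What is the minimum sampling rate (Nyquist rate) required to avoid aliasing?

By the Nyquist-Shannon sampling theorem,
the minimum sampling rate (Nyquist rate) must be at least 2 * f_max.
Nyquist rate = 2 * 37/20 kHz = 37/10 kHz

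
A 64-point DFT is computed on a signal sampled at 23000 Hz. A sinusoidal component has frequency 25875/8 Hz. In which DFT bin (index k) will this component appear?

DFT frequency resolution = f_s/N = 23000/64 = 2875/8 Hz
Bin index k = f_signal / resolution = 25875/8 / 2875/8 = 9
The signal frequency 25875/8 Hz falls in DFT bin k = 9.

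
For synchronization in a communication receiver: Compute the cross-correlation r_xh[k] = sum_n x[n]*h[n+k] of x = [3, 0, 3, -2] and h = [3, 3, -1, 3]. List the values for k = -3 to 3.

Both sequences indexed from 0 and zero outside their support.
Lags with overlap: k = -3 to 3.
  r_xh[-3] = x[3]*h[0] = -6
  r_xh[-2] = x[2]*h[0] + x[3]*h[1] = 3
  r_xh[-1] = x[1]*h[0] + x[2]*h[1] + x[3]*h[2] = 11
  r_xh[0] = x[0]*h[0] + x[1]*h[1] + x[2]*h[2] + x[3]*h[3] = 0
  r_xh[1] = x[0]*h[1] + x[1]*h[2] + x[2]*h[3] = 18
  r_xh[2] = x[0]*h[2] + x[1]*h[3] = -3
  r_xh[3] = x[0]*h[3] = 9
r_xh = [-6, 3, 11, 0, 18, -3, 9] (for k = -3, ..., 3)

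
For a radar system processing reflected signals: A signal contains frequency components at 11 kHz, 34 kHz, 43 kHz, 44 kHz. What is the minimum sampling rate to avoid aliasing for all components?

The highest frequency component is f_max = 44 kHz.
Nyquist rate = 2 * f_max = 2 * 44 kHz = 88 kHz.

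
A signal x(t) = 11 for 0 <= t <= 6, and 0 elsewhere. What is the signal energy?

Energy = integral of |x(t)|^2 dt over the signal duration
= 11^2 * 6 = 121 * 6 = 726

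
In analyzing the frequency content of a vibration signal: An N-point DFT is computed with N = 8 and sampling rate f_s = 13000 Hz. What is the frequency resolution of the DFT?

DFT frequency resolution = f_s / N
= 13000 / 8 = 1625 Hz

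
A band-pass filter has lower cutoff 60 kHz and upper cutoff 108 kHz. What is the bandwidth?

Bandwidth = f_high - f_low
= 108 kHz - 60 kHz = 48 kHz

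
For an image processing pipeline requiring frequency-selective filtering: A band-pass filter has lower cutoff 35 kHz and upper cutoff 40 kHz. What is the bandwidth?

Bandwidth = f_high - f_low
= 40 kHz - 35 kHz = 5 kHz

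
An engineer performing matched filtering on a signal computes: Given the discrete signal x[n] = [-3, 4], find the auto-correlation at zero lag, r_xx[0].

The auto-correlation at zero lag r_xx[0] equals the signal energy.
r_xx[0] = sum of x[n]^2 = (-3)^2 + 4^2
= 9 + 16 = 25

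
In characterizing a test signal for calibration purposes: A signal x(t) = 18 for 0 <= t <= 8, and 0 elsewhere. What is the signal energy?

Energy = integral of |x(t)|^2 dt over the signal duration
= 18^2 * 8 = 324 * 8 = 2592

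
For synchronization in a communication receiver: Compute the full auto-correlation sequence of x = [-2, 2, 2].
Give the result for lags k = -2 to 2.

r_xx[k] = sum_m x[m]*x[m+k], indexed from 0, for k = -2 to 2:
  r_xx[-2] = x[2]*x[0] = -4
  r_xx[-1] = x[1]*x[0] + x[2]*x[1] = 0
  r_xx[0] = x[0]*x[0] + x[1]*x[1] + x[2]*x[2] = 12
  r_xx[1] = x[0]*x[1] + x[1]*x[2] = 0
  r_xx[2] = x[0]*x[2] = -4
r_xx = [-4, 0, 12, 0, -4]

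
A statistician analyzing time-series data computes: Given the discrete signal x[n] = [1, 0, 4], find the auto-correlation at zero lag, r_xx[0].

The auto-correlation at zero lag r_xx[0] equals the signal energy.
r_xx[0] = sum of x[n]^2 = 1^2 + 0^2 + 4^2
= 1 + 0 + 16 = 17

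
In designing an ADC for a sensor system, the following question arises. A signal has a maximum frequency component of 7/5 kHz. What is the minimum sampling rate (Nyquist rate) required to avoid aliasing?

By the Nyquist-Shannon sampling theorem,
the minimum sampling rate (Nyquist rate) must be at least 2 * f_max.
Nyquist rate = 2 * 7/5 kHz = 14/5 kHz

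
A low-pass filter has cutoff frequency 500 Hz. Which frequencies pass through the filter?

A low-pass filter passes all frequencies below the cutoff frequency 500 Hz and attenuates higher frequencies.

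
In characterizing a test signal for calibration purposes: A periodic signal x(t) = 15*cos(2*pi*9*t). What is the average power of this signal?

Average power of A*cos(wt) is A^2/2.
P = 15^2 / 2 = 225/2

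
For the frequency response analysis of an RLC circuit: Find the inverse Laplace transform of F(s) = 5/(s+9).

Standard pair: k/(s+a) <-> k*e^(-at)*u(t)
With k=5, a=9: f(t) = 5*e^(-9t)*u(t)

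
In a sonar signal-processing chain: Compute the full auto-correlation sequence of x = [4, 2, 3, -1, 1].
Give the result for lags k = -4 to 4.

r_xx[k] = sum_m x[m]*x[m+k], indexed from 0, for k = -4 to 4:
  r_xx[-4] = x[4]*x[0] = 4
  r_xx[-3] = x[3]*x[0] + x[4]*x[1] = -2
  r_xx[-2] = x[2]*x[0] + x[3]*x[1] + x[4]*x[2] = 13
  r_xx[-1] = x[1]*x[0] + x[2]*x[1] + x[3]*x[2] + x[4]*x[3] = 10
  r_xx[0] = x[0]*x[0] + x[1]*x[1] + x[2]*x[2] + x[3]*x[3] + x[4]*x[4] = 31
  r_xx[1] = x[0]*x[1] + x[1]*x[2] + x[2]*x[3] + x[3]*x[4] = 10
  r_xx[2] = x[0]*x[2] + x[1]*x[3] + x[2]*x[4] = 13
  r_xx[3] = x[0]*x[3] + x[1]*x[4] = -2
  r_xx[4] = x[0]*x[4] = 4
r_xx = [4, -2, 13, 10, 31, 10, 13, -2, 4]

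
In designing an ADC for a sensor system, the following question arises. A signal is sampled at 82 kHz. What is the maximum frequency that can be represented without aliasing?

The maximum frequency that can be represented without aliasing
is the Nyquist frequency: f_max = f_s / 2 = 82 kHz / 2 = 41 kHz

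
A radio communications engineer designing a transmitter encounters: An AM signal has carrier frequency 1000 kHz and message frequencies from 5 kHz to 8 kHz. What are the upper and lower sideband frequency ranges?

Upper sideband (USB) = fc + [fm_low, fm_high] = 1000 + [5, 8] = [1005, 1008] kHz
Lower sideband (LSB) = fc - [fm_high, fm_low] = 1000 - [8, 5] = [992, 995] kHz
Total occupied spectrum: 992 kHz to 1008 kHz (plus carrier at 1000 kHz)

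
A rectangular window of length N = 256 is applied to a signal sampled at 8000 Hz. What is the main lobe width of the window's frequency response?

For a rectangular window of length N,
the main lobe width in frequency is 2*f_s/N.
= 2*8000/256 = 125/2 Hz
This determines the minimum frequency separation for resolving two sinusoids.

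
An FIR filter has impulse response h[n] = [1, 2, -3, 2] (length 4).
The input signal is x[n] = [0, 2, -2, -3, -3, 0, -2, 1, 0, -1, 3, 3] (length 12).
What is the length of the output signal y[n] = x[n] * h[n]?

For linear convolution, the output length is:
len(y) = len(x) + len(h) - 1 = 12 + 4 - 1 = 15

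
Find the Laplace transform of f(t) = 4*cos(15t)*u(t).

Standard pair: cos(wt)*u(t) <-> s/(s^2+w^2)
With w = 15: L{4*cos(15t)*u(t)} = 4s/(s^2+225)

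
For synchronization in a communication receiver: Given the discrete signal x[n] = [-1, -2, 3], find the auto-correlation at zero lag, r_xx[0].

The auto-correlation at zero lag r_xx[0] equals the signal energy.
r_xx[0] = sum of x[n]^2 = (-1)^2 + (-2)^2 + 3^2
= 1 + 4 + 9 = 14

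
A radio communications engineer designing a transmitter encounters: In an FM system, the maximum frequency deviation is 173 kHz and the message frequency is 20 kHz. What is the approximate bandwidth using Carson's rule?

Carson's rule: BW = 2*(delta_f + f_m)
= 2*(173 + 20) kHz = 386 kHz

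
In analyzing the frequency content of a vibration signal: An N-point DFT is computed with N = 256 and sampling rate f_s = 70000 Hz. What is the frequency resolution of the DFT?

DFT frequency resolution = f_s / N
= 70000 / 256 = 4375/16 Hz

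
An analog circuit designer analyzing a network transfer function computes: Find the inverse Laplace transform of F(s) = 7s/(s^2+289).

Standard pair: s/(s^2+w^2) <-> cos(wt)*u(t)
With k=7, w=17: f(t) = 7*cos(17t)*u(t)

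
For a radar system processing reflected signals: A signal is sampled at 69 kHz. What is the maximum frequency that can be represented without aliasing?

The maximum frequency that can be represented without aliasing
is the Nyquist frequency: f_max = f_s / 2 = 69 kHz / 2 = 69/2 kHz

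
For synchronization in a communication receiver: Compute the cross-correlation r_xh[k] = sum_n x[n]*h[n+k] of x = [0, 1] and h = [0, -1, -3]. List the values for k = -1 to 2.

Both sequences indexed from 0 and zero outside their support.
Lags with overlap: k = -1 to 2.
  r_xh[-1] = x[1]*h[0] = 0
  r_xh[0] = x[0]*h[0] + x[1]*h[1] = -1
  r_xh[1] = x[0]*h[1] + x[1]*h[2] = -3
  r_xh[2] = x[0]*h[2] = 0
r_xh = [0, -1, -3, 0] (for k = -1, ..., 2)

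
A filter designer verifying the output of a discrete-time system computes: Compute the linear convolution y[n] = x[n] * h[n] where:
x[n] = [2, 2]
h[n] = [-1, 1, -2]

y[n] = sum_k x[k]*h[n-k]. Output length = len(x) + len(h) - 1 = 2 + 3 - 1 = 4.
y[0] = 2*-1 = -2
y[1] = 2*-1 + 2*1 = 0
y[2] = 2*1 + 2*-2 = -2
y[3] = 2*-2 = -4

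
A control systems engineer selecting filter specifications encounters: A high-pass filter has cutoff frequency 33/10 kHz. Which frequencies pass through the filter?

A high-pass filter passes all frequencies above the cutoff frequency 33/10 kHz and attenuates lower frequencies.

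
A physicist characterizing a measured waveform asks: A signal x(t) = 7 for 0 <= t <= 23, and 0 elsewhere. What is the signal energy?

Energy = integral of |x(t)|^2 dt over the signal duration
= 7^2 * 23 = 49 * 23 = 1127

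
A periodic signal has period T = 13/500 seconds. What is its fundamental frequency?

The fundamental frequency is the reciprocal of the period.
f = 1/T = 1/(13/500) = 500/13 Hz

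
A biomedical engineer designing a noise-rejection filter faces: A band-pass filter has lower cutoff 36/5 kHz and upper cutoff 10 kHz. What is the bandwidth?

Bandwidth = f_high - f_low
= 10 kHz - 36/5 kHz = 14/5 kHz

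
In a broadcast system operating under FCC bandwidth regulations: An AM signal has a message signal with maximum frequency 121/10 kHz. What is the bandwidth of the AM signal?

In AM (double-sideband), the bandwidth is twice the message frequency.
BW = 2 * f_m = 2 * 121/10 kHz = 121/5 kHz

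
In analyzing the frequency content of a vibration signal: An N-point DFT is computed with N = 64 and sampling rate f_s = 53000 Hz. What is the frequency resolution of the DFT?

DFT frequency resolution = f_s / N
= 53000 / 64 = 6625/8 Hz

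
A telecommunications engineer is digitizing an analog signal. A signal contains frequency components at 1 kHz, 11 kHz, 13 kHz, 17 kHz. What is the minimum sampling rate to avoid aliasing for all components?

The highest frequency component is f_max = 17 kHz.
Nyquist rate = 2 * f_max = 2 * 17 kHz = 34 kHz.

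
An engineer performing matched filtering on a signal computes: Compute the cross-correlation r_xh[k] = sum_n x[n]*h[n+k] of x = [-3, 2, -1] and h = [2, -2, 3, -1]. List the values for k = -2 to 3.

Both sequences indexed from 0 and zero outside their support.
Lags with overlap: k = -2 to 3.
  r_xh[-2] = x[2]*h[0] = -2
  r_xh[-1] = x[1]*h[0] + x[2]*h[1] = 6
  r_xh[0] = x[0]*h[0] + x[1]*h[1] + x[2]*h[2] = -13
  r_xh[1] = x[0]*h[1] + x[1]*h[2] + x[2]*h[3] = 13
  r_xh[2] = x[0]*h[2] + x[1]*h[3] = -11
  r_xh[3] = x[0]*h[3] = 3
r_xh = [-2, 6, -13, 13, -11, 3] (for k = -2, ..., 3)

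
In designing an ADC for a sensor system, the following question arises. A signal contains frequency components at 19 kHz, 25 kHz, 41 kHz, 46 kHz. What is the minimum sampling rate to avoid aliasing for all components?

The highest frequency component is f_max = 46 kHz.
Nyquist rate = 2 * f_max = 2 * 46 kHz = 92 kHz.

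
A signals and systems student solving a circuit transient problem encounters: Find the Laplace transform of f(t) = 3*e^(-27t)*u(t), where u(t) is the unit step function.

Standard Laplace transform pair:
e^(-at)*u(t) <-> 1/(s+a)
With a = 27: L{3*e^(-27t)*u(t)} = 3/(s+27), ROC: Re(s) > -27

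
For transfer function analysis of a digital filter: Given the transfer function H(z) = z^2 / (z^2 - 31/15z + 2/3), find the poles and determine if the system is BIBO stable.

Poles are roots of the denominator: z^2 - 31/15z + 2/3 = 0.
Quadratic formula: z = [-(-31/15) +/- sqrt((-31/15)^2 - 4*(2/3))] / 2
Discriminant = 961/225 - 8/3 = 361/225; sqrt = 19/15.
z = (31/15 +/- 19/15) / 2 => z = 5/3 or z = 2/5.
|p1| = 5/3, |p2| = 2/5.
For BIBO stability, all poles must lie inside the unit circle (|p| < 1).
System is UNSTABLE since at least one |p| >= 1.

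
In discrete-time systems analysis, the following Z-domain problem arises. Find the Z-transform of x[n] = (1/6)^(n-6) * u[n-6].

Time-shifting property: if X(z) = Z{x[n]}, then Z{x[n-d]} = z^(-d) * X(z)
X(z) = z/(z - 1/6) for x[n] = (1/6)^n * u[n]
Z{x[n-6]} = z^(-6) * z/(z - 1/6) = z^(-5)/(z - 1/6)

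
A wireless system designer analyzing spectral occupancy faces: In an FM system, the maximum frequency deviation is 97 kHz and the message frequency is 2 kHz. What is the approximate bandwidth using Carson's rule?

Carson's rule: BW = 2*(delta_f + f_m)
= 2*(97 + 2) kHz = 198 kHz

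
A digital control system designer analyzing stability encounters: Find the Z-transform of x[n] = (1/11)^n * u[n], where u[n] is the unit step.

The Z-transform of a^n * u[n] is z/(z-a) for |z| > |a|.
Here a = 1/11, so X(z) = z/(z - (1/11)) = 11z/(11z - 1)
ROC: |z| > 1/11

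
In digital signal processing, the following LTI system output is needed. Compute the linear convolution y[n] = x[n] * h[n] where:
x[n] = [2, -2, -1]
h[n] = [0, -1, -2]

y[n] = sum_k x[k]*h[n-k]. Output length = len(x) + len(h) - 1 = 3 + 3 - 1 = 5.
y[0] = 2*0 = 0
y[1] = -2*0 + 2*-1 = -2
y[2] = -1*0 + -2*-1 + 2*-2 = -2
y[3] = -1*-1 + -2*-2 = 5
y[4] = -1*-2 = 2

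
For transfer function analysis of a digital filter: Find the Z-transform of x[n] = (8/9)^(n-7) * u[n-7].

Time-shifting property: if X(z) = Z{x[n]}, then Z{x[n-d]} = z^(-d) * X(z)
X(z) = z/(z - 8/9) for x[n] = (8/9)^n * u[n]
Z{x[n-7]} = z^(-7) * z/(z - 8/9) = z^(-6)/(z - 8/9)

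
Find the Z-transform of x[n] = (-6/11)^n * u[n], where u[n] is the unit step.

The Z-transform of a^n * u[n] is z/(z-a) for |z| > |a|.
Here a = -6/11, so X(z) = z/(z - (-6/11)) = 11z/(11z + 6)
ROC: |z| > 6/11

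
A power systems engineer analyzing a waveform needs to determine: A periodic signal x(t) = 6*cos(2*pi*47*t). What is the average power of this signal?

Average power of A*cos(wt) is A^2/2.
P = 6^2 / 2 = 36/2 = 18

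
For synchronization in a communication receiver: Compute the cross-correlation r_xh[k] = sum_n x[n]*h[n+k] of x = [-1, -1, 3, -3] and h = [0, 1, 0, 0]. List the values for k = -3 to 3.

Both sequences indexed from 0 and zero outside their support.
Lags with overlap: k = -3 to 3.
  r_xh[-3] = x[3]*h[0] = 0
  r_xh[-2] = x[2]*h[0] + x[3]*h[1] = -3
  r_xh[-1] = x[1]*h[0] + x[2]*h[1] + x[3]*h[2] = 3
  r_xh[0] = x[0]*h[0] + x[1]*h[1] + x[2]*h[2] + x[3]*h[3] = -1
  r_xh[1] = x[0]*h[1] + x[1]*h[2] + x[2]*h[3] = -1
  r_xh[2] = x[0]*h[2] + x[1]*h[3] = 0
  r_xh[3] = x[0]*h[3] = 0
r_xh = [0, -3, 3, -1, -1, 0, 0] (for k = -3, ..., 3)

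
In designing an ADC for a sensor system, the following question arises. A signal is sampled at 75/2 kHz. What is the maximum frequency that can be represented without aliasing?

The maximum frequency that can be represented without aliasing
is the Nyquist frequency: f_max = f_s / 2 = 75/2 kHz / 2 = 75/4 kHz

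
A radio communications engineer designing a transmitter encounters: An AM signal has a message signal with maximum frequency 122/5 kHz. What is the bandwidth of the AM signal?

In AM (double-sideband), the bandwidth is twice the message frequency.
BW = 2 * f_m = 2 * 122/5 kHz = 244/5 kHz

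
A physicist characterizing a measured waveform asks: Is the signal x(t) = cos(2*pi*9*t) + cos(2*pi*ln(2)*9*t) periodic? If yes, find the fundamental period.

f1 = 9 Hz, f2 = 9*ln(2) Hz
Ratio f2/f1 = ln(2), which is irrational.
Since the frequency ratio is irrational, no common period exists.
The signal is not periodic.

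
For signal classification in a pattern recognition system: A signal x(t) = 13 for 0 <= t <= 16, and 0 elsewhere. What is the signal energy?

Energy = integral of |x(t)|^2 dt over the signal duration
= 13^2 * 16 = 169 * 16 = 2704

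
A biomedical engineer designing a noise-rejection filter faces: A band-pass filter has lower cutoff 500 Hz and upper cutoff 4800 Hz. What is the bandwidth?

Bandwidth = f_high - f_low
= 4800 Hz - 500 Hz = 4300 Hz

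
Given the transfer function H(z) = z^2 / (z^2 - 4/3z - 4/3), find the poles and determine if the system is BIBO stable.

Poles are roots of the denominator: z^2 - 4/3z - 4/3 = 0.
Quadratic formula: z = [-(-4/3) +/- sqrt((-4/3)^2 - 4*(-4/3))] / 2
Discriminant = 16/9 + 16/3 = 64/9; sqrt = 8/3.
z = (4/3 +/- 8/3) / 2 => z = 2 or z = -2/3.
|p1| = 2, |p2| = 2/3.
For BIBO stability, all poles must lie inside the unit circle (|p| < 1).
System is UNSTABLE since at least one |p| >= 1.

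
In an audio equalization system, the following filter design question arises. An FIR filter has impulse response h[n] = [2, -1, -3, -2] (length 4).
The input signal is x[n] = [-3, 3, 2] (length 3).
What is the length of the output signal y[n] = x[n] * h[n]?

For linear convolution, the output length is:
len(y) = len(x) + len(h) - 1 = 3 + 4 - 1 = 6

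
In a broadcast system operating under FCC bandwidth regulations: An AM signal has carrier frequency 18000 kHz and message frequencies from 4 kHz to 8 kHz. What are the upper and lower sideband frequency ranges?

Upper sideband (USB) = fc + [fm_low, fm_high] = 18000 + [4, 8] = [18004, 18008] kHz
Lower sideband (LSB) = fc - [fm_high, fm_low] = 18000 - [8, 4] = [17992, 17996] kHz
Total occupied spectrum: 17992 kHz to 18008 kHz (plus carrier at 18000 kHz)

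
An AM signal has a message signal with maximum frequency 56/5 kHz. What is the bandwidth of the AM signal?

In AM (double-sideband), the bandwidth is twice the message frequency.
BW = 2 * f_m = 2 * 56/5 kHz = 112/5 kHz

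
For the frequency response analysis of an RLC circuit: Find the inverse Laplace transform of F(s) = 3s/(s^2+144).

Standard pair: s/(s^2+w^2) <-> cos(wt)*u(t)
With k=3, w=12: f(t) = 3*cos(12t)*u(t)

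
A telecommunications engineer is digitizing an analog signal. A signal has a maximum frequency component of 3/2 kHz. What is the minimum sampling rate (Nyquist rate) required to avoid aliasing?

By the Nyquist-Shannon sampling theorem,
the minimum sampling rate (Nyquist rate) must be at least 2 * f_max.
Nyquist rate = 2 * 3/2 kHz = 3 kHz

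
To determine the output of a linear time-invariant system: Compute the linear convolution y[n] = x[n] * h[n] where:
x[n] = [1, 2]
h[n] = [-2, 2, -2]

y[n] = sum_k x[k]*h[n-k]. Output length = len(x) + len(h) - 1 = 2 + 3 - 1 = 4.
y[0] = 1*-2 = -2
y[1] = 2*-2 + 1*2 = -2
y[2] = 2*2 + 1*-2 = 2
y[3] = 2*-2 = -4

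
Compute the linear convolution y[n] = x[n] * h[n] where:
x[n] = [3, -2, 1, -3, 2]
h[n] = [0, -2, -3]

y[n] = sum_k x[k]*h[n-k]. Output length = len(x) + len(h) - 1 = 5 + 3 - 1 = 7.
y[0] = 3*0 = 0
y[1] = -2*0 + 3*-2 = -6
y[2] = 1*0 + -2*-2 + 3*-3 = -5
y[3] = -3*0 + 1*-2 + -2*-3 = 4
y[4] = 2*0 + -3*-2 + 1*-3 = 3
y[5] = 2*-2 + -3*-3 = 5
y[6] = 2*-3 = -6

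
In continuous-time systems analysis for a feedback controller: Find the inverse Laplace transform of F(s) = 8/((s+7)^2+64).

Standard pair: w/((s+a)^2+w^2) <-> e^(-at)*sin(wt)*u(t)
With a=7, w=8: f(t) = e^(-7t)*sin(8t)*u(t)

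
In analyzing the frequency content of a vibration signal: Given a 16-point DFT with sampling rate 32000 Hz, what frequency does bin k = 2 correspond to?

The frequency of DFT bin k is: f_k = k * f_s / N
f_2 = 2 * 32000 / 16 = 4000 Hz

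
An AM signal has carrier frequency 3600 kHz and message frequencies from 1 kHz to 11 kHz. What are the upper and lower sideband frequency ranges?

Upper sideband (USB) = fc + [fm_low, fm_high] = 3600 + [1, 11] = [3601, 3611] kHz
Lower sideband (LSB) = fc - [fm_high, fm_low] = 3600 - [11, 1] = [3589, 3599] kHz
Total occupied spectrum: 3589 kHz to 3611 kHz (plus carrier at 3600 kHz)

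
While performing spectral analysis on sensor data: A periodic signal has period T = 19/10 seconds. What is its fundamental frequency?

The fundamental frequency is the reciprocal of the period.
f = 1/T = 1/(19/10) = 10/19 Hz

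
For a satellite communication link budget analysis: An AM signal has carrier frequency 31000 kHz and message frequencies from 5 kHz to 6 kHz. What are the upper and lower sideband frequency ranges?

Upper sideband (USB) = fc + [fm_low, fm_high] = 31000 + [5, 6] = [31005, 31006] kHz
Lower sideband (LSB) = fc - [fm_high, fm_low] = 31000 - [6, 5] = [30994, 30995] kHz
Total occupied spectrum: 30994 kHz to 31006 kHz (plus carrier at 31000 kHz)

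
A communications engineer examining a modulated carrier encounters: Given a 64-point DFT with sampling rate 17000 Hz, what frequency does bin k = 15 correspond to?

The frequency of DFT bin k is: f_k = k * f_s / N
f_15 = 15 * 17000 / 64 = 31875/8 Hz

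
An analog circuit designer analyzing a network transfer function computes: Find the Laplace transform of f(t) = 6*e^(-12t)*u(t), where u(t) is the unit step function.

Standard Laplace transform pair:
e^(-at)*u(t) <-> 1/(s+a)
With a = 12: L{6*e^(-12t)*u(t)} = 6/(s+12), ROC: Re(s) > -12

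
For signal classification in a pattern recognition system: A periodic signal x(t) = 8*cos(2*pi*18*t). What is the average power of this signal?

Average power of A*cos(wt) is A^2/2.
P = 8^2 / 2 = 64/2 = 32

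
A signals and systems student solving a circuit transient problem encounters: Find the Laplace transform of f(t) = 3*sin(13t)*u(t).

Standard pair: sin(wt)*u(t) <-> w/(s^2+w^2)
With w = 13: L{3*sin(13t)*u(t)} = 39/(s^2+169)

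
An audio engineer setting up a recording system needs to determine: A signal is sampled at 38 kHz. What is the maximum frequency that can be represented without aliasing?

The maximum frequency that can be represented without aliasing
is the Nyquist frequency: f_max = f_s / 2 = 38 kHz / 2 = 19 kHz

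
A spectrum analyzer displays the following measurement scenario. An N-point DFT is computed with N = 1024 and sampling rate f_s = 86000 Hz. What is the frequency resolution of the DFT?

DFT frequency resolution = f_s / N
= 86000 / 1024 = 5375/64 Hz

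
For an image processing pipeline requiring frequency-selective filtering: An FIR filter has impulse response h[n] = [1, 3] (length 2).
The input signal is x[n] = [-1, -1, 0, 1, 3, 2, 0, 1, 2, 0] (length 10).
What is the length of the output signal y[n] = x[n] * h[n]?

For linear convolution, the output length is:
len(y) = len(x) + len(h) - 1 = 10 + 2 - 1 = 11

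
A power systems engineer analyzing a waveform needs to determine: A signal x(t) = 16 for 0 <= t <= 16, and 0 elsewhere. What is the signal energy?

Energy = integral of |x(t)|^2 dt over the signal duration
= 16^2 * 16 = 256 * 16 = 4096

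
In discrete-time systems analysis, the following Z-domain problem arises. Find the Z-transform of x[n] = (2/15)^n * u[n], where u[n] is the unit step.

The Z-transform of a^n * u[n] is z/(z-a) for |z| > |a|.
Here a = 2/15, so X(z) = z/(z - (2/15)) = 15z/(15z - 2)
ROC: |z| > 2/15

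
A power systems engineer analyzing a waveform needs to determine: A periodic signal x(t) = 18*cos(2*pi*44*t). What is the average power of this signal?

Average power of A*cos(wt) is A^2/2.
P = 18^2 / 2 = 324/2 = 162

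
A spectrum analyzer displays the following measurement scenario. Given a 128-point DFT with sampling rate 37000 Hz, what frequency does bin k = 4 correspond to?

The frequency of DFT bin k is: f_k = k * f_s / N
f_4 = 4 * 37000 / 128 = 4625/4 Hz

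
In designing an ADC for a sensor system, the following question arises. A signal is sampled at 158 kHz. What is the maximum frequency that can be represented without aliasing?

The maximum frequency that can be represented without aliasing
is the Nyquist frequency: f_max = f_s / 2 = 158 kHz / 2 = 79 kHz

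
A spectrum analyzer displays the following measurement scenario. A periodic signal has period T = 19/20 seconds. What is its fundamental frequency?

The fundamental frequency is the reciprocal of the period.
f = 1/T = 1/(19/20) = 20/19 Hz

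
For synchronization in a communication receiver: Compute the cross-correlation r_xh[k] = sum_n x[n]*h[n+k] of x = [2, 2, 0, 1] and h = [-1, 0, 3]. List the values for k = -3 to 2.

Both sequences indexed from 0 and zero outside their support.
Lags with overlap: k = -3 to 2.
  r_xh[-3] = x[3]*h[0] = -1
  r_xh[-2] = x[2]*h[0] + x[3]*h[1] = 0
  r_xh[-1] = x[1]*h[0] + x[2]*h[1] + x[3]*h[2] = 1
  r_xh[0] = x[0]*h[0] + x[1]*h[1] + x[2]*h[2] = -2
  r_xh[1] = x[0]*h[1] + x[1]*h[2] = 6
  r_xh[2] = x[0]*h[2] = 6
r_xh = [-1, 0, 1, -2, 6, 6] (for k = -3, ..., 2)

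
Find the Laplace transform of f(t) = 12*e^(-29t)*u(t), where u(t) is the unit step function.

Standard Laplace transform pair:
e^(-at)*u(t) <-> 1/(s+a)
With a = 29: L{12*e^(-29t)*u(t)} = 12/(s+29), ROC: Re(s) > -29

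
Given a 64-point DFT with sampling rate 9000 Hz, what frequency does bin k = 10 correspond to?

The frequency of DFT bin k is: f_k = k * f_s / N
f_10 = 10 * 9000 / 64 = 5625/4 Hz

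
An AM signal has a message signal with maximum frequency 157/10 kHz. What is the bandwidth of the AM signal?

In AM (double-sideband), the bandwidth is twice the message frequency.
BW = 2 * f_m = 2 * 157/10 kHz = 157/5 kHz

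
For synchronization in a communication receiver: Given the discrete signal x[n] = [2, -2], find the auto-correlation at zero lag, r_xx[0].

The auto-correlation at zero lag r_xx[0] equals the signal energy.
r_xx[0] = sum of x[n]^2 = 2^2 + (-2)^2
= 4 + 4 = 8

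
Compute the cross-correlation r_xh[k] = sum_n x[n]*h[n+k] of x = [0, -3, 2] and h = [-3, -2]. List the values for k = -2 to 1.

Both sequences indexed from 0 and zero outside their support.
Lags with overlap: k = -2 to 1.
  r_xh[-2] = x[2]*h[0] = -6
  r_xh[-1] = x[1]*h[0] + x[2]*h[1] = 5
  r_xh[0] = x[0]*h[0] + x[1]*h[1] = 6
  r_xh[1] = x[0]*h[1] = 0
r_xh = [-6, 5, 6, 0] (for k = -2, ..., 1)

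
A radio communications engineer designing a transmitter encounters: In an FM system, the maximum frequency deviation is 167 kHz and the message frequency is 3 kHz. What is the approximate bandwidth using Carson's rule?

Carson's rule: BW = 2*(delta_f + f_m)
= 2*(167 + 3) kHz = 340 kHz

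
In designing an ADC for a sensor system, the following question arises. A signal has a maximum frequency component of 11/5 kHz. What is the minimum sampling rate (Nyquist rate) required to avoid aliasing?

By the Nyquist-Shannon sampling theorem,
the minimum sampling rate (Nyquist rate) must be at least 2 * f_max.
Nyquist rate = 2 * 11/5 kHz = 22/5 kHz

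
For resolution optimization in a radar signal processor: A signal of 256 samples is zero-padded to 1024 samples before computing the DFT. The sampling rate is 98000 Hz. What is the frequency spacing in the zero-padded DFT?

Original DFT: N = 256, resolution = f_s/N = 98000/256 = 6125/16 Hz
Zero-padded DFT: N = 1024, resolution = f_s/N = 98000/1024 = 6125/64 Hz
Zero-padding interpolates the spectrum (finer frequency grid)
but does NOT improve the true spectral resolution (ability to resolve close frequencies).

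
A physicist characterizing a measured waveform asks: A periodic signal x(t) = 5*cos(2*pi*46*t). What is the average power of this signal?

Average power of A*cos(wt) is A^2/2.
P = 5^2 / 2 = 25/2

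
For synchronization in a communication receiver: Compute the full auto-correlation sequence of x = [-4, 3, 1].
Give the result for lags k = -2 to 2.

r_xx[k] = sum_m x[m]*x[m+k], indexed from 0, for k = -2 to 2:
  r_xx[-2] = x[2]*x[0] = -4
  r_xx[-1] = x[1]*x[0] + x[2]*x[1] = -9
  r_xx[0] = x[0]*x[0] + x[1]*x[1] + x[2]*x[2] = 26
  r_xx[1] = x[0]*x[1] + x[1]*x[2] = -9
  r_xx[2] = x[0]*x[2] = -4
r_xx = [-4, -9, 26, -9, -4]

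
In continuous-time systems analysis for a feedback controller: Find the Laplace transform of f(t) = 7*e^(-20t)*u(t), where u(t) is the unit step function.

Standard Laplace transform pair:
e^(-at)*u(t) <-> 1/(s+a)
With a = 20: L{7*e^(-20t)*u(t)} = 7/(s+20), ROC: Re(s) > -20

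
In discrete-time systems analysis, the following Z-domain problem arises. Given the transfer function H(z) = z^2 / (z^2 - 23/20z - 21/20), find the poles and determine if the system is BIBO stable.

Poles are roots of the denominator: z^2 - 23/20z - 21/20 = 0.
Quadratic formula: z = [-(-23/20) +/- sqrt((-23/20)^2 - 4*(-21/20))] / 2
Discriminant = 529/400 + 21/5 = 2209/400; sqrt = 47/20.
z = (23/20 +/- 47/20) / 2 => z = 7/4 or z = -3/5.
|p1| = 7/4, |p2| = 3/5.
For BIBO stability, all poles must lie inside the unit circle (|p| < 1).
System is UNSTABLE since at least one |p| >= 1.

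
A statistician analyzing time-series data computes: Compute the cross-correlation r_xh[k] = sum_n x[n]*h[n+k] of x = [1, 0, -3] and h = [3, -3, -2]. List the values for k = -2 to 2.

Both sequences indexed from 0 and zero outside their support.
Lags with overlap: k = -2 to 2.
  r_xh[-2] = x[2]*h[0] = -9
  r_xh[-1] = x[1]*h[0] + x[2]*h[1] = 9
  r_xh[0] = x[0]*h[0] + x[1]*h[1] + x[2]*h[2] = 9
  r_xh[1] = x[0]*h[1] + x[1]*h[2] = -3
  r_xh[2] = x[0]*h[2] = -2
r_xh = [-9, 9, 9, -3, -2] (for k = -2, ..., 2)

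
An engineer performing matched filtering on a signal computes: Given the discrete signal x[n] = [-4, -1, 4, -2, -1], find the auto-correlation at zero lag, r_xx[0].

The auto-correlation at zero lag r_xx[0] equals the signal energy.
r_xx[0] = sum of x[n]^2 = (-4)^2 + (-1)^2 + 4^2 + (-2)^2 + (-1)^2
= 16 + 1 + 16 + 4 + 1 = 38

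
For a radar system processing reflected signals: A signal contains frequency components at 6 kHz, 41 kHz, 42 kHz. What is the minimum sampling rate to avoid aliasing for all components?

The highest frequency component is f_max = 42 kHz.
Nyquist rate = 2 * f_max = 2 * 42 kHz = 84 kHz.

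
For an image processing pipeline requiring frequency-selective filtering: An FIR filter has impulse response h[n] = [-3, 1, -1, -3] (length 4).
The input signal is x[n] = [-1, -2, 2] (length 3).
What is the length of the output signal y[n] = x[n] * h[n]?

For linear convolution, the output length is:
len(y) = len(x) + len(h) - 1 = 3 + 4 - 1 = 6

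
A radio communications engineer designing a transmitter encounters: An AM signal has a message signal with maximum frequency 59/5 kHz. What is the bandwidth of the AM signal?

In AM (double-sideband), the bandwidth is twice the message frequency.
BW = 2 * f_m = 2 * 59/5 kHz = 118/5 kHz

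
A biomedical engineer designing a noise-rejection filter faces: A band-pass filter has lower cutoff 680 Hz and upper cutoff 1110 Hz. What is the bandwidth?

Bandwidth = f_high - f_low
= 1110 Hz - 680 Hz = 430 Hz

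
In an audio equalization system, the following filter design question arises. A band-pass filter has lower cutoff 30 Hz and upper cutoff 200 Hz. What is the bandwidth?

Bandwidth = f_high - f_low
= 200 Hz - 30 Hz = 170 Hz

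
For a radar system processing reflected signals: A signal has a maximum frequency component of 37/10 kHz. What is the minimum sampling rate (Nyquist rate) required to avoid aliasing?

By the Nyquist-Shannon sampling theorem,
the minimum sampling rate (Nyquist rate) must be at least 2 * f_max.
Nyquist rate = 2 * 37/10 kHz = 37/5 kHz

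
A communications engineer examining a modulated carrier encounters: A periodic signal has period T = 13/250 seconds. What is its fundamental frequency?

The fundamental frequency is the reciprocal of the period.
f = 1/T = 1/(13/250) = 250/13 Hz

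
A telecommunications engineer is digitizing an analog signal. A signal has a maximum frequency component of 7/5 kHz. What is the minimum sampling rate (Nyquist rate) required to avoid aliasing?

By the Nyquist-Shannon sampling theorem,
the minimum sampling rate (Nyquist rate) must be at least 2 * f_max.
Nyquist rate = 2 * 7/5 kHz = 14/5 kHz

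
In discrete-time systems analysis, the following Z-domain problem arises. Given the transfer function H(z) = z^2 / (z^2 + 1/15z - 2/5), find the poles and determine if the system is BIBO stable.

Poles are roots of the denominator: z^2 + 1/15z - 2/5 = 0.
Quadratic formula: z = [-(1/15) +/- sqrt((1/15)^2 - 4*(-2/5))] / 2
Discriminant = 1/225 + 8/5 = 361/225; sqrt = 19/15.
z = (-1/15 +/- 19/15) / 2 => z = 3/5 or z = -2/3.
|p1| = 2/3, |p2| = 3/5.
For BIBO stability, all poles must lie inside the unit circle (|p| < 1).
System is STABLE since both |p| < 1.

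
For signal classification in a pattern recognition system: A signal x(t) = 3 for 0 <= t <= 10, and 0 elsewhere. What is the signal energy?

Energy = integral of |x(t)|^2 dt over the signal duration
= 3^2 * 10 = 9 * 10 = 90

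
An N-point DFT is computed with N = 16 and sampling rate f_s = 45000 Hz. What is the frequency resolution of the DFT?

DFT frequency resolution = f_s / N
= 45000 / 16 = 5625/2 Hz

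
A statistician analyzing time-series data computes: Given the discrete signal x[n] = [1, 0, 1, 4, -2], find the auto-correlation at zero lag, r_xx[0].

The auto-correlation at zero lag r_xx[0] equals the signal energy.
r_xx[0] = sum of x[n]^2 = 1^2 + 0^2 + 1^2 + 4^2 + (-2)^2
= 1 + 0 + 1 + 16 + 4 = 22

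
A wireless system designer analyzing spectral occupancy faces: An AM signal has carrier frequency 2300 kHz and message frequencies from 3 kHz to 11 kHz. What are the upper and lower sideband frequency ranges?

Upper sideband (USB) = fc + [fm_low, fm_high] = 2300 + [3, 11] = [2303, 2311] kHz
Lower sideband (LSB) = fc - [fm_high, fm_low] = 2300 - [11, 3] = [2289, 2297] kHz
Total occupied spectrum: 2289 kHz to 2311 kHz (plus carrier at 2300 kHz)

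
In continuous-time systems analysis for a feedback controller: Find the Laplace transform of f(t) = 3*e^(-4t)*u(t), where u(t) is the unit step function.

Standard Laplace transform pair:
e^(-at)*u(t) <-> 1/(s+a)
With a = 4: L{3*e^(-4t)*u(t)} = 3/(s+4), ROC: Re(s) > -4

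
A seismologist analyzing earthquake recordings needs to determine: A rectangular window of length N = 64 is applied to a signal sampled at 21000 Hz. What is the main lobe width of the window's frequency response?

For a rectangular window of length N,
the main lobe width in frequency is 2*f_s/N.
= 2*21000/64 = 2625/4 Hz
This determines the minimum frequency separation for resolving two sinusoids.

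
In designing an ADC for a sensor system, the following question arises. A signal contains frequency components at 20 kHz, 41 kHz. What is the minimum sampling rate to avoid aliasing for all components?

The highest frequency component is f_max = 41 kHz.
Nyquist rate = 2 * f_max = 2 * 41 kHz = 82 kHz.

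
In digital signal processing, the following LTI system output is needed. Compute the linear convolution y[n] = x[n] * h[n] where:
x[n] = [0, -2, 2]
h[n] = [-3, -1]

y[n] = sum_k x[k]*h[n-k]. Output length = len(x) + len(h) - 1 = 3 + 2 - 1 = 4.
y[0] = 0*-3 = 0
y[1] = -2*-3 + 0*-1 = 6
y[2] = 2*-3 + -2*-1 = -4
y[3] = 2*-1 = -2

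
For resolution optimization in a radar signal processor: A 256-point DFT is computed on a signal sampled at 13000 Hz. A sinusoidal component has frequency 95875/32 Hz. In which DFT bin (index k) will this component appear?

DFT frequency resolution = f_s/N = 13000/256 = 1625/32 Hz
Bin index k = f_signal / resolution = 95875/32 / 1625/32 = 59
The signal frequency 95875/32 Hz falls in DFT bin k = 59.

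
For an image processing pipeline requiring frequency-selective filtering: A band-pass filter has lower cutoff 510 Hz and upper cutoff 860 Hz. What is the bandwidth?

Bandwidth = f_high - f_low
= 860 Hz - 510 Hz = 350 Hz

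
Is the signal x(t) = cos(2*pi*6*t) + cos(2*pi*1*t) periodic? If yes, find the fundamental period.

f1 = 6 Hz, f2 = 1 Hz
Period T1 = 1/6, T2 = 1/1
Ratio T1/T2 = 1/6, which is rational.
The signal is periodic with fundamental period T = 1/GCD(6,1) = 1 s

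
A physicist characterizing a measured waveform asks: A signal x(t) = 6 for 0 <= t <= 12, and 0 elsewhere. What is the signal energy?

Energy = integral of |x(t)|^2 dt over the signal duration
= 6^2 * 12 = 36 * 12 = 432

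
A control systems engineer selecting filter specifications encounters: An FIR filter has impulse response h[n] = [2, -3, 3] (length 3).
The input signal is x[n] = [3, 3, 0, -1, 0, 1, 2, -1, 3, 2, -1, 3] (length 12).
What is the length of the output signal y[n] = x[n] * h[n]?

For linear convolution, the output length is:
len(y) = len(x) + len(h) - 1 = 12 + 3 - 1 = 14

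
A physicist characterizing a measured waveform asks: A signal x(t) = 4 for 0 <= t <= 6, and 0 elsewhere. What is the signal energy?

Energy = integral of |x(t)|^2 dt over the signal duration
= 4^2 * 6 = 16 * 6 = 96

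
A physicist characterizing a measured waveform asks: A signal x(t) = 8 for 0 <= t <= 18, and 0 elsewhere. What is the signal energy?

Energy = integral of |x(t)|^2 dt over the signal duration
= 8^2 * 18 = 64 * 18 = 1152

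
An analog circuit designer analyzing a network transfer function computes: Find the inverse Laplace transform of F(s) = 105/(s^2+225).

Standard pair: w/(s^2+w^2) <-> sin(wt)*u(t)
Recognize w^2 = 225, so w = 15; numerator 105 = 7*15.
f(t) = 7*sin(15t)*u(t)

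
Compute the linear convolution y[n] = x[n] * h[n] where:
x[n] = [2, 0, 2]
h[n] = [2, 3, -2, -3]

y[n] = sum_k x[k]*h[n-k]. Output length = len(x) + len(h) - 1 = 3 + 4 - 1 = 6.
y[0] = 2*2 = 4
y[1] = 0*2 + 2*3 = 6
y[2] = 2*2 + 0*3 + 2*-2 = 0
y[3] = 2*3 + 0*-2 + 2*-3 = 0
y[4] = 2*-2 + 0*-3 = -4
y[5] = 2*-3 = -6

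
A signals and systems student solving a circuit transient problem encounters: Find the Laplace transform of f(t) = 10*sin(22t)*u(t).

Standard pair: sin(wt)*u(t) <-> w/(s^2+w^2)
With w = 22: L{10*sin(22t)*u(t)} = 220/(s^2+484)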